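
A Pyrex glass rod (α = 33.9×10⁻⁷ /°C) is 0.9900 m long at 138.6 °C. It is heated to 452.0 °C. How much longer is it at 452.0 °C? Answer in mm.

|ΔT| = |452.0 − 138.6| = 313.4 K
ΔL = αL₀ΔT = (33.9×10⁻⁷)(0.9900)(313.4) = 1.05×10⁻³ m

ΔL = 1.05 mm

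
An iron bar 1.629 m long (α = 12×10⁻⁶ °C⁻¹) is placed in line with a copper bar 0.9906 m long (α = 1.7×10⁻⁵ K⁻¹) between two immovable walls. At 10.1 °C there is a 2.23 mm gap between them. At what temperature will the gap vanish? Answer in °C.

Gap closes when ΔL₁ + ΔL₂ = 2.23 mm = 2.23×10⁻³ m
(α₁L₁ + α₂L₂)ΔT = g
α₁L₁ + α₂L₂ = 12×10⁻⁶×1.629 + 1.7×10⁻⁵×0.9906 = 3.63882×10⁻⁵ m/K
ΔT = 2.23×10⁻³ / 3.63882×10⁻⁵ = 61.284 K
T = 10.1 + 61.284 = 71.384 °C

T = 71.4 °C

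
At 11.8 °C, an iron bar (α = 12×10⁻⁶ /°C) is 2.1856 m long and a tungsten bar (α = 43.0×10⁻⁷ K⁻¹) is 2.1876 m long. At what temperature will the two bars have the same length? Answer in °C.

T = 130.7 °C

Equal length when α₁L₁ΔT − α₂L₂ΔT = L₂ − L₁ = 2.00×10⁻³ m
α₁L₁ = 2.62272×10⁻⁵, α₂L₂ = 9.40668×10⁻⁶ → Δ(αL) = 1.682052×10⁻⁵ m/K
ΔT = 2.00×10⁻³ / 1.682052×10⁻⁵ = 118.902 K, so T = 11.8 + 118.902 = 130.702 °C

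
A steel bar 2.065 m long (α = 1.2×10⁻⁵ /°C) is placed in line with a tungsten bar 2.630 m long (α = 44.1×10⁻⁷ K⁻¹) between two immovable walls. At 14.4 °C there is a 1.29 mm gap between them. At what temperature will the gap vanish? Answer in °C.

α₁L₁ = 2.478×10⁻⁵ m/K, α₂L₂ = 1.15983×10⁻⁵ m/K → total 3.63783×10⁻⁵ m/K
ΔT = g/(α₁L₁+α₂L₂) = 1.29×10⁻³ / 3.63783×10⁻⁵ = 35.461 K
T = 14.4 + 35.461 = 49.861 °C

T = 49.9 °C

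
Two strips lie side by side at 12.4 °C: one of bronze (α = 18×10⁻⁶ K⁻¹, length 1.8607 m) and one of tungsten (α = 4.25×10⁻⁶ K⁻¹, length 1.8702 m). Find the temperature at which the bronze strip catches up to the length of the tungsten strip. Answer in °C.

T = 384.3 °C

Equal length when α₁L₁ΔT − α₂L₂ΔT = L₂ − L₁ = 9.50×10⁻³ m
α₁L₁ = 3.34926×10⁻⁵, α₂L₂ = 7.94835×10⁻⁶ → Δ(αL) = 2.554425×10⁻⁵ m/K
ΔT = 9.50×10⁻³ / 2.554425×10⁻⁵ = 371.904 K, so T = 12.4 + 371.904 = 384.304 °C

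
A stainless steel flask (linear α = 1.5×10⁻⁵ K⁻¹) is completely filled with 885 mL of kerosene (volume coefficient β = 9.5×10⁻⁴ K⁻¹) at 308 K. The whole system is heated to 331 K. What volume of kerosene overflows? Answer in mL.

18.4 mL

The flask also expands: β_container ≈ 3α = 4.5×10⁻⁵ /K
Net overflow = V₀(β_liq − 3α_cont)ΔT
β − 3α = 9.50×10⁻⁴ − 4.5×10⁻⁵ = 9.05×10⁻⁴ /K; ΔT = 23 K
ΔV = 885 × 9.05×10⁻⁴ × 23 = 18.4 mL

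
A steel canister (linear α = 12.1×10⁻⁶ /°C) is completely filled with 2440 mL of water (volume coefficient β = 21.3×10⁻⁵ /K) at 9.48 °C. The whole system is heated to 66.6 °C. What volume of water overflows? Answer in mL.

24.6 mL

The canister also expands: β_container ≈ 3α = 3.63×10⁻⁵ /K
Net overflow = V₀(β_liq − 3α_cont)ΔT
β − 3α = 2.13×10⁻⁴ − 3.63×10⁻⁵ = 1.767×10⁻⁴ /K; ΔT = 57.12 K
ΔV = 2440 × 1.767×10⁻⁴ × 57.12 = 24.6 mL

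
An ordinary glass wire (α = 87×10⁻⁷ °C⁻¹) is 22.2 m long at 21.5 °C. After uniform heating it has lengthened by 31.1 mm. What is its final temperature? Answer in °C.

ΔL = αL₀ΔT ⇒ ΔT = ΔL / (αL₀)
ΔT = 31.1×10⁻³ m / (87×10⁻⁷ × 22.2 m) = 161.02 K
T = 21.5 + 161.02 = 182.52 °C

T = 183 °C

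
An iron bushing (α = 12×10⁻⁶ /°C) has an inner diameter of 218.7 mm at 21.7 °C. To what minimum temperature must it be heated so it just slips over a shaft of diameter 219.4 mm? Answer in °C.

Required Δd = 219.4 − 218.7 = 0.7 mm
Δd = αd₀ΔT ⇒ ΔT = Δd/(αd₀) = 0.7 / (12×10⁻⁶ × 218.7) = 266.73 K
T_min = 21.7 + 266.73 = 288.43 °C

T = 288 °C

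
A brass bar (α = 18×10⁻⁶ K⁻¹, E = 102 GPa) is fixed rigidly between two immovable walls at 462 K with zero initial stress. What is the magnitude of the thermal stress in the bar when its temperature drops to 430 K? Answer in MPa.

Fully constrained: the free strain ε = αΔT is blocked, so σ = Eε = EαΔT.
|ΔT| = 32 K
σ = 102×10⁹ × 18×10⁻⁶ × 32 = 5.88×10⁷ Pa

σ = 58.8 MPa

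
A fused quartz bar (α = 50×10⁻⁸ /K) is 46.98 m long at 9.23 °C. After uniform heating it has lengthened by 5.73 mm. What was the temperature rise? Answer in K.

ΔT = 244 K

ΔL = αL₀ΔT ⇒ ΔT = ΔL / (αL₀)
ΔT = 5.73×10⁻³ m / (50×10⁻⁸ × 46.98 m) = 243.93 K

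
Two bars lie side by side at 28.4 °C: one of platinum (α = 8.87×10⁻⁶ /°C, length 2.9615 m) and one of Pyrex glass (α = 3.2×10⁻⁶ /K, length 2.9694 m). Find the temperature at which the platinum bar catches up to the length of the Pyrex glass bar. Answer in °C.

T = 499.6 °C

Equal length when α₁L₁ΔT − α₂L₂ΔT = L₂ − L₁ = 7.90×10⁻³ m
α₁L₁ = 2.6268505×10⁻⁵, α₂L₂ = 9.50208×10⁻⁶ → Δ(αL) = 1.6766425×10⁻⁵ m/K
ΔT = 7.90×10⁻³ / 1.6766425×10⁻⁵ = 471.180 K, so T = 28.4 + 471.180 = 499.580 °C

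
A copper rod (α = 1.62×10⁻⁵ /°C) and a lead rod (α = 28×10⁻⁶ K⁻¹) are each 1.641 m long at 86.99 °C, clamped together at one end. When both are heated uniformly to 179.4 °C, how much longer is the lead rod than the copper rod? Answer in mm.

1.79 mm

ΔT = 92.41 K
copper: ΔL = 1.62×10⁻⁵ × 1.641 m × 92.41 = 2.4566×10⁻³ m = 2.4566 mm
lead: ΔL = 28×10⁻⁶ × 1.641 m × 92.41 = 4.2461×10⁻³ m = 4.2461 mm
difference = 4.2461 − 2.4566 = 1.7895 mm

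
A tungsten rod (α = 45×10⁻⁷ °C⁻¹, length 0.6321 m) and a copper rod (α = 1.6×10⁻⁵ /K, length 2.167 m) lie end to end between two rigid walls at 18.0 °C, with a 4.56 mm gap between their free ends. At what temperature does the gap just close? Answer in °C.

T = 140 °C

α₁L₁ = 2.84445×10⁻⁶ m/K, α₂L₂ = 3.4672×10⁻⁵ m/K → total 3.751645×10⁻⁵ m/K
ΔT = g/(α₁L₁+α₂L₂) = 4.56×10⁻³ / 3.751645×10⁻⁵ = 121.55 K
T = 18.0 + 121.55 = 139.55 °C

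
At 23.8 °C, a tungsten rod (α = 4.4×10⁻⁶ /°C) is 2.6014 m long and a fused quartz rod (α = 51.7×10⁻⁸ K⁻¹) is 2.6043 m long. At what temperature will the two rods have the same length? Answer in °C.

L₁(1 + α₁ΔT) = L₂(1 + α₂ΔT) ⇒ ΔT = (L₂ − L₁)/(α₁L₁ − α₂L₂)
L₂ − L₁ = 2.6043 − 2.6014 = 2.90×10⁻³ m
α₁L₁ − α₂L₂ = 4.4×10⁻⁶×2.6014 − 51.7×10⁻⁸×2.6043 = 1.00997369×10⁻⁵ m/K
ΔT = 2.90×10⁻³ / 1.00997369×10⁻⁵ = 287.136 K
T = 23.8 + 287.136 = 310.936 °C

T = 310.9 °C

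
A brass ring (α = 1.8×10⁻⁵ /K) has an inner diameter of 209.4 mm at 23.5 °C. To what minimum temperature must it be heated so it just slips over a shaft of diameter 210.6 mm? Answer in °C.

Required Δd = 210.6 − 209.4 = 1.2 mm
Δd = αd₀ΔT ⇒ ΔT = Δd/(αd₀) = 1.2 / (1.8×10⁻⁵ × 209.4) = 318.37 K
T_min = 23.5 + 318.37 = 341.87 °C

T = 342 °C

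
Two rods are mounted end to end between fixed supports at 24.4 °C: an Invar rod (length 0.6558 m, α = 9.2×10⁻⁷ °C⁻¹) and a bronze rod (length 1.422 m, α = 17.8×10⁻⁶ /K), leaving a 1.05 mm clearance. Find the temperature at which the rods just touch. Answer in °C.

T = 64.9 °C

Gap closes when ΔL₁ + ΔL₂ = 1.05 mm = 1.05×10⁻³ m
(α₁L₁ + α₂L₂)ΔT = g
α₁L₁ + α₂L₂ = 9.2×10⁻⁷×0.6558 + 17.8×10⁻⁶×1.422 = 2.5914936×10⁻⁵ m/K
ΔT = 1.05×10⁻³ / 2.5914936×10⁻⁵ = 40.517 K
T = 24.4 + 40.517 = 64.917 °C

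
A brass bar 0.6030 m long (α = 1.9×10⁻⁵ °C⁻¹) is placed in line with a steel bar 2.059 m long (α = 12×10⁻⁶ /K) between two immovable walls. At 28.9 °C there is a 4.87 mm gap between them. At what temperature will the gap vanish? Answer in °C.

T = 164 °C

Gap closes when ΔL₁ + ΔL₂ = 4.87 mm = 4.87×10⁻³ m
(α₁L₁ + α₂L₂)ΔT = g
α₁L₁ + α₂L₂ = 1.9×10⁻⁵×0.6030 + 12×10⁻⁶×2.059 = 3.6165×10⁻⁵ m/K
ΔT = 4.87×10⁻³ / 3.6165×10⁻⁵ = 134.66 K
T = 28.9 + 134.66 = 163.56 °C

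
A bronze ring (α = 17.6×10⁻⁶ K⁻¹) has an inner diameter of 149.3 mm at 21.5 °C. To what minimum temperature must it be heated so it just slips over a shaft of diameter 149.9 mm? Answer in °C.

Required Δd = 149.9 − 149.3 = 0.6 mm
Δd = αd₀ΔT ⇒ ΔT = Δd/(αd₀) = 0.6 / (17.6×10⁻⁶ × 149.3) = 228.34 K
T_min = 21.5 + 228.34 = 249.84 °C

T = 250 °C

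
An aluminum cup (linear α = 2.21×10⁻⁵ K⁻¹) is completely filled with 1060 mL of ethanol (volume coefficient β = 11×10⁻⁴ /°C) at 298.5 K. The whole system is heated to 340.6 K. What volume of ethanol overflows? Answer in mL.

The cup also expands: β_container ≈ 3α = 6.63×10⁻⁵ /K
Net overflow = V₀(β_liq − 3α_cont)ΔT
β − 3α = 1.10×10⁻³ − 6.63×10⁻⁵ = 1.0337×10⁻³ /K; ΔT = 42.1 K
ΔV = 1060 × 1.0337×10⁻³ × 42.1 = 46.1 mL

46.1 mL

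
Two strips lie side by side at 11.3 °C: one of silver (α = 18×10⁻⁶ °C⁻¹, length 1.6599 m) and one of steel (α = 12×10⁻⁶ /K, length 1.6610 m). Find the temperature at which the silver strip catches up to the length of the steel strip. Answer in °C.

L₁(1 + α₁ΔT) = L₂(1 + α₂ΔT) ⇒ ΔT = (L₂ − L₁)/(α₁L₁ − α₂L₂)
L₂ − L₁ = 1.6610 − 1.6599 = 1.10×10⁻³ m
α₁L₁ − α₂L₂ = 18×10⁻⁶×1.6599 − 12×10⁻⁶×1.6610 = 9.9462×10⁻⁶ m/K
ΔT = 1.10×10⁻³ / 9.9462×10⁻⁶ = 110.595 K
T = 11.3 + 110.595 = 121.895 °C

T = 121.9 °C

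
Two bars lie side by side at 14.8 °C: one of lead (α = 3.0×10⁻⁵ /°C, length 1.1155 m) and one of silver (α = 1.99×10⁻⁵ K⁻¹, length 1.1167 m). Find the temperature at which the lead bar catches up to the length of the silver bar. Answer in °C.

L₁(1 + α₁ΔT) = L₂(1 + α₂ΔT) ⇒ ΔT = (L₂ − L₁)/(α₁L₁ − α₂L₂)
L₂ − L₁ = 1.1167 − 1.1155 = 1.20×10⁻³ m
α₁L₁ − α₂L₂ = 3.0×10⁻⁵×1.1155 − 1.99×10⁻⁵×1.1167 = 1.124267×10⁻⁵ m/K
ΔT = 1.20×10⁻³ / 1.124267×10⁻⁵ = 106.736 K
T = 14.8 + 106.736 = 121.536 °C

T = 121.5 °C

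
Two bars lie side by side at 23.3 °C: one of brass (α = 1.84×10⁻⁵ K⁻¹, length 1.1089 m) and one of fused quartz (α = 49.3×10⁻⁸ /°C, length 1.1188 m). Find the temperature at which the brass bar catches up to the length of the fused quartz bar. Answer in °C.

T = 522.0 °C

Equal length when α₁L₁ΔT − α₂L₂ΔT = L₂ − L₁ = 9.90×10⁻³ m
α₁L₁ = 2.040376×10⁻⁵, α₂L₂ = 5.515684×10⁻⁷ → Δ(αL) = 1.98521916×10⁻⁵ m/K
ΔT = 9.90×10⁻³ / 1.98521916×10⁻⁵ = 498.685 K, so T = 23.3 + 498.685 = 521.985 °C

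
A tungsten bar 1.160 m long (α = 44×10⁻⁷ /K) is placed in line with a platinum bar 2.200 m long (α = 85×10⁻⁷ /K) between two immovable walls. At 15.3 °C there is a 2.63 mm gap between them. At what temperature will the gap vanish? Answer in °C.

Gap closes when ΔL₁ + ΔL₂ = 2.63 mm = 2.63×10⁻³ m
(α₁L₁ + α₂L₂)ΔT = g
α₁L₁ + α₂L₂ = 44×10⁻⁷×1.160 + 85×10⁻⁷×2.200 = 2.3804×10⁻⁵ m/K
ΔT = 2.63×10⁻³ / 2.3804×10⁻⁵ = 110.49 K
T = 15.3 + 110.49 = 125.79 °C

T = 126 °C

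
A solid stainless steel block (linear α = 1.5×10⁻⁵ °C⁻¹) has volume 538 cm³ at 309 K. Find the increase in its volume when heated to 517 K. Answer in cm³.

ΔV = 5.04 cm³

Isotropic solid: β ≈ 3α = 4.5×10⁻⁵ /K; ΔT = 208 K
ΔV = 3αV₀ΔT = 3(1.5×10⁻⁵)(538)(208) = 5.04 cm³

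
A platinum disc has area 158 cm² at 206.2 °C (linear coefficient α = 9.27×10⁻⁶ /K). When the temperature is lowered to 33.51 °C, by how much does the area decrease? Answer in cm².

Area coefficient ≈ 2α; |ΔT| = 172.69 K
ΔA = 2αA₀ΔT = 2(9.27×10⁻⁶)(158)(172.69) = 0.506 cm²

ΔA = 0.506 cm²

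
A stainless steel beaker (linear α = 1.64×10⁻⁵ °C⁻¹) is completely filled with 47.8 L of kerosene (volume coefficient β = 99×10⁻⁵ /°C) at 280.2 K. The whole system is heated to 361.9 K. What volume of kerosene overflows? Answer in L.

3.67 L

The beaker also expands: β_container ≈ 3α = 4.92×10⁻⁵ /K
Net overflow = V₀(β_liq − 3α_cont)ΔT
β − 3α = 9.90×10⁻⁴ − 4.92×10⁻⁵ = 9.408×10⁻⁴ /K; ΔT = 81.7 K
ΔV = 47.8 × 9.408×10⁻⁴ × 81.7 = 3.67 L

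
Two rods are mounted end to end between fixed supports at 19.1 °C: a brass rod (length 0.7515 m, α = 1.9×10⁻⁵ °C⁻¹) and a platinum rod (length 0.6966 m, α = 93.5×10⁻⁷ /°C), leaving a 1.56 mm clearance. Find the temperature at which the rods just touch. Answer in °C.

T = 94.1 °C

α₁L₁ = 1.42785×10⁻⁵ m/K, α₂L₂ = 6.51321×10⁻⁶ m/K → total 2.079171×10⁻⁵ m/K
ΔT = g/(α₁L₁+α₂L₂) = 1.56×10⁻³ / 2.079171×10⁻⁵ = 75.030 K
T = 19.1 + 75.030 = 94.130 °C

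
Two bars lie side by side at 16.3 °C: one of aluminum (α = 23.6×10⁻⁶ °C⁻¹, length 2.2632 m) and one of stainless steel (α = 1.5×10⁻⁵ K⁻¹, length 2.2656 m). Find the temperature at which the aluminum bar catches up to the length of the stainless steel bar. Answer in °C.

T = 139.8 °C

Equal length when α₁L₁ΔT − α₂L₂ΔT = L₂ − L₁ = 2.40×10⁻³ m
α₁L₁ = 5.341152×10⁻⁵, α₂L₂ = 3.3984×10⁻⁵ → Δ(αL) = 1.942752×10⁻⁵ m/K
ΔT = 2.40×10⁻³ / 1.942752×10⁻⁵ = 123.536 K, so T = 16.3 + 123.536 = 139.836 °C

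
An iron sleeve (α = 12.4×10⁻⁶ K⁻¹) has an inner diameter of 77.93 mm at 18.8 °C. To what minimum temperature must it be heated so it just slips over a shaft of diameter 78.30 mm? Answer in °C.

Required Δd = 78.30 − 77.93 = 0.37 mm
Δd = αd₀ΔT ⇒ ΔT = Δd/(αd₀) = 0.37 / (12.4×10⁻⁶ × 77.93) = 382.89 K
T_min = 18.8 + 382.89 = 401.69 °C

T = 402 °C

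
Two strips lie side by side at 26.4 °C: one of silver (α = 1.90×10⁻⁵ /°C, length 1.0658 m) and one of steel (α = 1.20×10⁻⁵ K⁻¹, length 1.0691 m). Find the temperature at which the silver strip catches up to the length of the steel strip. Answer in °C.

T = 471.1 °C

Equal length when α₁L₁ΔT − α₂L₂ΔT = L₂ − L₁ = 3.30×10⁻³ m
α₁L₁ = 2.02502×10⁻⁵, α₂L₂ = 1.28292×10⁻⁵ → Δ(αL) = 7.421×10⁻⁶ m/K
ΔT = 3.30×10⁻³ / 7.421×10⁻⁶ = 444.684 K, so T = 26.4 + 444.684 = 471.084 °C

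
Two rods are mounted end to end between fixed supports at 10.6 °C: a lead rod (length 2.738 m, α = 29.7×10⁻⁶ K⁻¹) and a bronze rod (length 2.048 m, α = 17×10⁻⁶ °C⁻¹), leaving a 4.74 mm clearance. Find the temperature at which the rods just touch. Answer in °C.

α₁L₁ = 8.13186×10⁻⁵ m/K, α₂L₂ = 3.4816×10⁻⁵ m/K → total 1.161346×10⁻⁴ m/K
ΔT = g/(α₁L₁+α₂L₂) = 4.74×10⁻³ / 1.161346×10⁻⁴ = 40.815 K
T = 10.6 + 40.815 = 51.415 °C

T = 51.4 °C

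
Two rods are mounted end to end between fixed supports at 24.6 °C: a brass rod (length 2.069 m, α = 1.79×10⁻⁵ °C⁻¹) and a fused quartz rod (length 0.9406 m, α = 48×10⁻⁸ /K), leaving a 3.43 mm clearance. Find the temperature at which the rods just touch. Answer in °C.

T = 116 °C

α₁L₁ = 3.70351×10⁻⁵ m/K, α₂L₂ = 4.51488×10⁻⁷ m/K → total 3.7486588×10⁻⁵ m/K
ΔT = g/(α₁L₁+α₂L₂) = 3.43×10⁻³ / 3.7486588×10⁻⁵ = 91.50 K
T = 24.6 + 91.50 = 116.10 °C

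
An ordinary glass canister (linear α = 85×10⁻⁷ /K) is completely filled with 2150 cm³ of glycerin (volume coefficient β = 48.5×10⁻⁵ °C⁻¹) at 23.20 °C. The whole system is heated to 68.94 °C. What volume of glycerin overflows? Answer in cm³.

45.2 cm³

The canister also expands: β_container ≈ 3α = 2.55×10⁻⁵ /K
Net overflow = V₀(β_liq − 3α_cont)ΔT
β − 3α = 4.85×10⁻⁴ − 2.55×10⁻⁵ = 4.595×10⁻⁴ /K; ΔT = 45.74 K
ΔV = 2150 × 4.595×10⁻⁴ × 45.74 = 45.2 cm³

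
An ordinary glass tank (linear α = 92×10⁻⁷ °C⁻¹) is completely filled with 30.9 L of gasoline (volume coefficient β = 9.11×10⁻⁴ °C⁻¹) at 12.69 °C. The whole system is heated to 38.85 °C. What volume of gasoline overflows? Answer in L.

0.714 L

The tank also expands: β_container ≈ 3α = 2.76×10⁻⁵ /K
Net overflow = V₀(β_liq − 3α_cont)ΔT
β − 3α = 9.11×10⁻⁴ − 2.76×10⁻⁵ = 8.834×10⁻⁴ /K; ΔT = 26.16 K
ΔV = 30.9 × 8.834×10⁻⁴ × 26.16 = 0.714 L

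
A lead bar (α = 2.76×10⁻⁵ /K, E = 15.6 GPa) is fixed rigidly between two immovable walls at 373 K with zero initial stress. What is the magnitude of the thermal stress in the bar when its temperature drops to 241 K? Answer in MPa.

Fully constrained: the free strain ε = αΔT is blocked, so σ = Eε = EαΔT.
|ΔT| = 132 K
σ = 15.6×10⁹ × 2.76×10⁻⁵ × 132 = 5.68×10⁷ Pa

σ = 56.8 MPa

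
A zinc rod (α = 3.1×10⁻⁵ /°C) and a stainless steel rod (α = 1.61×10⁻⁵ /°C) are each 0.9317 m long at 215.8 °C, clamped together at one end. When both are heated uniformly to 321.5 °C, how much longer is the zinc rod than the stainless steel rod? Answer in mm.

1.47 mm

ΔT = 105.7 K
zinc: ΔL = 3.1×10⁻⁵ × 0.9317 m × 105.7 = 3.0529×10⁻³ m = 3.0529 mm
stainless steel: ΔL = 1.61×10⁻⁵ × 0.9317 m × 105.7 = 1.5855×10⁻³ m = 1.5855 mm
difference = 3.0529 − 1.5855 = 1.4674 mm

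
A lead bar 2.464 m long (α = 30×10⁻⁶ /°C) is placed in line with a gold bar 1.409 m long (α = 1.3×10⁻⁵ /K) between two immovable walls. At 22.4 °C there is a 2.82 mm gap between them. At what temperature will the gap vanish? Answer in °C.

T = 53.0 °C

α₁L₁ = 7.392×10⁻⁵ m/K, α₂L₂ = 1.8317×10⁻⁵ m/K → total 9.2237×10⁻⁵ m/K
ΔT = g/(α₁L₁+α₂L₂) = 2.82×10⁻³ / 9.2237×10⁻⁵ = 30.573 K
T = 22.4 + 30.573 = 52.973 °C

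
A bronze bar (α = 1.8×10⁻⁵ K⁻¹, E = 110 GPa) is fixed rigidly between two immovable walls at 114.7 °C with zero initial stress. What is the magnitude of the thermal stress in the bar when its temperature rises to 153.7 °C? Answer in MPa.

σ = 77.2 MPa

Fully constrained: the free strain ε = αΔT is blocked, so σ = Eε = EαΔT.
|ΔT| = 39.0 K
σ = 110×10⁹ × 1.8×10⁻⁵ × 39.0 = 7.72×10⁷ Pa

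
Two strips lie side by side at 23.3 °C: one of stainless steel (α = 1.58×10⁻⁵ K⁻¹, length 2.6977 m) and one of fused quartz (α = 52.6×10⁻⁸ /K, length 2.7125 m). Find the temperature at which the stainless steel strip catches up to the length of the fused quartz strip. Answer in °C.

Equal length when α₁L₁ΔT − α₂L₂ΔT = L₂ − L₁ = 1.48×10⁻² m
α₁L₁ = 4.262366×10⁻⁵, α₂L₂ = 1.426775×10⁻⁶ → Δ(αL) = 4.1196885×10⁻⁵ m/K
ΔT = 1.48×10⁻² / 4.1196885×10⁻⁵ = 359.250 K, so T = 23.3 + 359.250 = 382.550 °C

T = 382.6 °C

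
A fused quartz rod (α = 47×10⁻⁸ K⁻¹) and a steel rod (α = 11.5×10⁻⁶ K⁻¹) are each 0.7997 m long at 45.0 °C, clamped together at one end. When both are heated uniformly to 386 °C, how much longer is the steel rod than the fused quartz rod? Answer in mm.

ΔT = 341.0 K
fused quartz: ΔL = 47×10⁻⁸ × 0.7997 m × 341.0 = 1.2817×10⁻⁴ m = 0.12817 mm
steel: ΔL = 11.5×10⁻⁶ × 0.7997 m × 341.0 = 3.1360×10⁻³ m = 3.1360 mm
difference = 3.1360 − 0.12817 = 3.00783 mm

3.01 mm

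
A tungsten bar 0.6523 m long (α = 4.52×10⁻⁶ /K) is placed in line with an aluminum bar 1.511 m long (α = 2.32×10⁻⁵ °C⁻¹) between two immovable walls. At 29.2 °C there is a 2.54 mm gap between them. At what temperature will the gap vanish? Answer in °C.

T = 96.0 °C

α₁L₁ = 2.948396×10⁻⁶ m/K, α₂L₂ = 3.50552×10⁻⁵ m/K → total 3.8003596×10⁻⁵ m/K
ΔT = g/(α₁L₁+α₂L₂) = 2.54×10⁻³ / 3.8003596×10⁻⁵ = 66.836 K
T = 29.2 + 66.836 = 96.036 °C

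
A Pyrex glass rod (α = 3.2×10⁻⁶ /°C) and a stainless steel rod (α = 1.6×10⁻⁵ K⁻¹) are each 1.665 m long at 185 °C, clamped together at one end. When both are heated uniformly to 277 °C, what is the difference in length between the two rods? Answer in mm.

ΔT = 92 K
Pyrex glass: ΔL = 3.2×10⁻⁶ × 1.665 m × 92 = 4.9018×10⁻⁴ m = 0.49018 mm
stainless steel: ΔL = 1.6×10⁻⁵ × 1.665 m × 92 = 2.4509×10⁻³ m = 2.4509 mm
difference = 2.4509 − 0.49018 = 1.96072 mm

1.96 mm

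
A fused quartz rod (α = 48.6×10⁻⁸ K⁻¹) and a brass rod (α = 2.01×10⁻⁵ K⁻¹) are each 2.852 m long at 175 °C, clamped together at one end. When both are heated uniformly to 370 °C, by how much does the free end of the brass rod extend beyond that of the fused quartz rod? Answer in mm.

10.9 mm

ΔT = 195 K
fused quartz: ΔL = 48.6×10⁻⁸ × 2.852 m × 195 = 2.7028×10⁻⁴ m = 0.27028 mm
brass: ΔL = 2.01×10⁻⁵ × 2.852 m × 195 = 1.1178×10⁻² m = 11.178 mm
difference = 11.178 − 0.27028 = 10.90772 mm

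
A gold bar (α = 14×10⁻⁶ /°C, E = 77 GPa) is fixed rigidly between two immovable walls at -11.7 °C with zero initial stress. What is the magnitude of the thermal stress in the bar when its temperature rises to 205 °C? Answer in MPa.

σ = 234 MPa

Fully constrained: the free strain ε = αΔT is blocked, so σ = Eε = EαΔT.
|ΔT| = 216.7 K
σ = 77.0×10⁹ × 14×10⁻⁶ × 216.7 = 2.34×10⁸ Pa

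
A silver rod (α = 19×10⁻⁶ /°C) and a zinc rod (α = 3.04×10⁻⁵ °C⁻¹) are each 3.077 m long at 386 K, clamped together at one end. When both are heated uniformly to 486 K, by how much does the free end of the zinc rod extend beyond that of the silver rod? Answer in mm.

3.51 mm

ΔT = 100 K
silver: ΔL = 19×10⁻⁶ × 3.077 m × 100 = 5.8463×10⁻³ m = 5.8463 mm
zinc: ΔL = 3.04×10⁻⁵ × 3.077 m × 100 = 9.3541×10⁻³ m = 9.3541 mm
difference = 9.3541 − 5.8463 = 3.5078 mm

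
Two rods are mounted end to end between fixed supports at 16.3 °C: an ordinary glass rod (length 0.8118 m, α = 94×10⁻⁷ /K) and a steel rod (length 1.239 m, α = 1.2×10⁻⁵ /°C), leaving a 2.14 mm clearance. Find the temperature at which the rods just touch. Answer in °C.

T = 111 °C

α₁L₁ = 7.63092×10⁻⁶ m/K, α₂L₂ = 1.4868×10⁻⁵ m/K → total 2.249892×10⁻⁵ m/K
ΔT = g/(α₁L₁+α₂L₂) = 2.14×10⁻³ / 2.249892×10⁻⁵ = 95.12 K
T = 16.3 + 95.12 = 111.42 °C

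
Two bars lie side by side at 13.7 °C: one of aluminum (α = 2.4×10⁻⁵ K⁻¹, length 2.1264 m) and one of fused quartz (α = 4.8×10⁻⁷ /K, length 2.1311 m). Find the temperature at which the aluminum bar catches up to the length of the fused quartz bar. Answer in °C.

T = 107.7 °C

L₁(1 + α₁ΔT) = L₂(1 + α₂ΔT) ⇒ ΔT = (L₂ − L₁)/(α₁L₁ − α₂L₂)
L₂ − L₁ = 2.1311 − 2.1264 = 4.70×10⁻³ m
α₁L₁ − α₂L₂ = 2.4×10⁻⁵×2.1264 − 4.8×10⁻⁷×2.1311 = 5.0010672×10⁻⁵ m/K
ΔT = 4.70×10⁻³ / 5.0010672×10⁻⁵ = 93.980 K
T = 13.7 + 93.980 = 107.680 °C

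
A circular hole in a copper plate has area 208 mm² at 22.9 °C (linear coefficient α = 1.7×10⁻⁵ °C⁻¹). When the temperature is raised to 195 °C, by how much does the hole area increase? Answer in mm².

ΔA = 1.22 mm²

Area coefficient ≈ 2α; |ΔT| = 172.1 K
ΔA = 2αA₀ΔT = 2(1.7×10⁻⁵)(208)(172.1) = 1.22 mm²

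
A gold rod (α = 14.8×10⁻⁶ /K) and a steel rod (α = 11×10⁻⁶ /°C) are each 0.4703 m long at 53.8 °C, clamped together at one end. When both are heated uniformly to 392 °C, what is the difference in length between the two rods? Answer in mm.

0.604 mm

ΔT = 338.2 K
gold: ΔL = 14.8×10⁻⁶ × 0.4703 m × 338.2 = 2.3540×10⁻³ m = 2.3540 mm
steel: ΔL = 11×10⁻⁶ × 0.4703 m × 338.2 = 1.7496×10⁻³ m = 1.7496 mm
difference = 2.3540 − 1.7496 = 0.6044 mm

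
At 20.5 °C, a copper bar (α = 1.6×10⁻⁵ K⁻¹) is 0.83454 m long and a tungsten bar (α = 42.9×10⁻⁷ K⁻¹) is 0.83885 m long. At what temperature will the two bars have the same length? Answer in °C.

L₁(1 + α₁ΔT) = L₂(1 + α₂ΔT) ⇒ ΔT = (L₂ − L₁)/(α₁L₁ − α₂L₂)
L₂ − L₁ = 0.83885 − 0.83454 = 4.31×10⁻³ m
α₁L₁ − α₂L₂ = 1.6×10⁻⁵×0.83454 − 42.9×10⁻⁷×0.83885 = 9.7539735×10⁻⁶ m/K
ΔT = 4.31×10⁻³ / 9.7539735×10⁻⁶ = 441.871 K
T = 20.5 + 441.871 = 462.371 °C

T = 462.4 °C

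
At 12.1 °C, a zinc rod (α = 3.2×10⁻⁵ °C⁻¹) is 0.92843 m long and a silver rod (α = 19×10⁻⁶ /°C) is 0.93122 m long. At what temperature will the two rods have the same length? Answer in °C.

T = 244.3 °C

L₁(1 + α₁ΔT) = L₂(1 + α₂ΔT) ⇒ ΔT = (L₂ − L₁)/(α₁L₁ − α₂L₂)
L₂ − L₁ = 0.93122 − 0.92843 = 2.79×10⁻³ m
α₁L₁ − α₂L₂ = 3.2×10⁻⁵×0.92843 − 19×10⁻⁶×0.93122 = 1.201658×10⁻⁵ m/K
ΔT = 2.79×10⁻³ / 1.201658×10⁻⁵ = 232.179 K
T = 12.1 + 232.179 = 244.279 °C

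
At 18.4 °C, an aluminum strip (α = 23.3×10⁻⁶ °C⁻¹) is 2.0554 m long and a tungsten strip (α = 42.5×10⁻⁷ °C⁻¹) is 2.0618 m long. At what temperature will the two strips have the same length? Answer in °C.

Equal length when α₁L₁ΔT − α₂L₂ΔT = L₂ − L₁ = 6.40×10⁻³ m
α₁L₁ = 4.789082×10⁻⁵, α₂L₂ = 8.76265×10⁻⁶ → Δ(αL) = 3.912817×10⁻⁵ m/K
ΔT = 6.40×10⁻³ / 3.912817×10⁻⁵ = 163.565 K, so T = 18.4 + 163.565 = 181.965 °C

T = 182.0 °C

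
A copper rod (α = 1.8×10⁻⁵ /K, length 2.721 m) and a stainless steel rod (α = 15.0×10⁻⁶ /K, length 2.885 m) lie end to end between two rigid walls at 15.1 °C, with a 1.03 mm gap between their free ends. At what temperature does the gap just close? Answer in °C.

Gap closes when ΔL₁ + ΔL₂ = 1.03 mm = 1.03×10⁻³ m
(α₁L₁ + α₂L₂)ΔT = g
α₁L₁ + α₂L₂ = 1.8×10⁻⁵×2.721 + 15.0×10⁻⁶×2.885 = 9.2253×10⁻⁵ m/K
ΔT = 1.03×10⁻³ / 9.2253×10⁻⁵ = 11.165 K
T = 15.1 + 11.165 = 26.265 °C

T = 26.3 °C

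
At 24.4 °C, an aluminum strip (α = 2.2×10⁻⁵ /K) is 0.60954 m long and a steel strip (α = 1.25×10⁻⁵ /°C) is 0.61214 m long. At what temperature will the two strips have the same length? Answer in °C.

L₁(1 + α₁ΔT) = L₂(1 + α₂ΔT) ⇒ ΔT = (L₂ − L₁)/(α₁L₁ − α₂L₂)
L₂ − L₁ = 0.61214 − 0.60954 = 2.60×10⁻³ m
α₁L₁ − α₂L₂ = 2.2×10⁻⁵×0.60954 − 1.25×10⁻⁵×0.61214 = 5.75813×10⁻⁶ m/K
ΔT = 2.60×10⁻³ / 5.75813×10⁻⁶ = 451.535 K
T = 24.4 + 451.535 = 475.935 °C

T = 475.9 °C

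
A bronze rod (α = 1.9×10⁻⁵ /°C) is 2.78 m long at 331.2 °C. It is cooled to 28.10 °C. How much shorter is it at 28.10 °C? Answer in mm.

|ΔT| = |28.10 − 331.2| = 303.10 K
ΔL = αL₀ΔT = (1.9×10⁻⁵)(2.78)(303.10) = 1.60×10⁻² m

ΔL = 16.0 mm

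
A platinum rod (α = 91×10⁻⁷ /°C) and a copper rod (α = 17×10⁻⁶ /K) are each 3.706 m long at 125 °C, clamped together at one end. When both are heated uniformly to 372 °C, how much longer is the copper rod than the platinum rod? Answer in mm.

ΔT = 247 K
platinum: ΔL = 91×10⁻⁷ × 3.706 m × 247 = 8.3300×10⁻³ m = 8.3300 mm
copper: ΔL = 17×10⁻⁶ × 3.706 m × 247 = 1.5561×10⁻² m = 15.561 mm
difference = 15.561 − 8.3300 = 7.231 mm

7.23 mm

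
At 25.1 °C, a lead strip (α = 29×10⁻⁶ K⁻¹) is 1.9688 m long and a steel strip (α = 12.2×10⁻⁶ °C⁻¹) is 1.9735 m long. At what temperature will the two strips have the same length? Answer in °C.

T = 167.4 °C

Equal length when α₁L₁ΔT − α₂L₂ΔT = L₂ − L₁ = 4.70×10⁻³ m
α₁L₁ = 5.70952×10⁻⁵, α₂L₂ = 2.40767×10⁻⁵ → Δ(αL) = 3.30185×10⁻⁵ m/K
ΔT = 4.70×10⁻³ / 3.30185×10⁻⁵ = 142.344 K, so T = 25.1 + 142.344 = 167.444 °C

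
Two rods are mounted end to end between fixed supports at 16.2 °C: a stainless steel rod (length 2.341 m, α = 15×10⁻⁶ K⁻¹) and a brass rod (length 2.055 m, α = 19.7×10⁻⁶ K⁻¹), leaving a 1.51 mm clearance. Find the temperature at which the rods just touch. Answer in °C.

T = 36.2 °C

α₁L₁ = 3.5115×10⁻⁵ m/K, α₂L₂ = 4.04835×10⁻⁵ m/K → total 7.55985×10⁻⁵ m/K
ΔT = g/(α₁L₁+α₂L₂) = 1.51×10⁻³ / 7.55985×10⁻⁵ = 19.974 K
T = 16.2 + 19.974 = 36.174 °C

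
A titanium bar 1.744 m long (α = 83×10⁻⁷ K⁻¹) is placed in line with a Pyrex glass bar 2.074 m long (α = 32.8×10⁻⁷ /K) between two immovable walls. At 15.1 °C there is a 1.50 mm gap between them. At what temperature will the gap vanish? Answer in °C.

Gap closes when ΔL₁ + ΔL₂ = 1.50 mm = 1.50×10⁻³ m
(α₁L₁ + α₂L₂)ΔT = g
α₁L₁ + α₂L₂ = 83×10⁻⁷×1.744 + 32.8×10⁻⁷×2.074 = 2.127792×10⁻⁵ m/K
ΔT = 1.50×10⁻³ / 2.127792×10⁻⁵ = 70.496 K
T = 15.1 + 70.496 = 85.596 °C

T = 85.6 °C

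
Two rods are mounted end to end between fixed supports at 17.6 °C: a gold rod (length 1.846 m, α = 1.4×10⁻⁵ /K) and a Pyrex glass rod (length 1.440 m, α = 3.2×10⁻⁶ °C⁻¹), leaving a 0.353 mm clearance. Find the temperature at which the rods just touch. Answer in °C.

Gap closes when ΔL₁ + ΔL₂ = 0.353 mm = 3.53×10⁻⁴ m
(α₁L₁ + α₂L₂)ΔT = g
α₁L₁ + α₂L₂ = 1.4×10⁻⁵×1.846 + 3.2×10⁻⁶×1.440 = 3.0452×10⁻⁵ m/K
ΔT = 3.53×10⁻⁴ / 3.0452×10⁻⁵ = 11.592 K
T = 17.6 + 11.592 = 29.192 °C

T = 29.2 °C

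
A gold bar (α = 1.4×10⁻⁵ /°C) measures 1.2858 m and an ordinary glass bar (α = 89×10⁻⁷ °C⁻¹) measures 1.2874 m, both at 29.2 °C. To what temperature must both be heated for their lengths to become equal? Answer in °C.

L₁(1 + α₁ΔT) = L₂(1 + α₂ΔT) ⇒ ΔT = (L₂ − L₁)/(α₁L₁ − α₂L₂)
L₂ − L₁ = 1.2874 − 1.2858 = 1.60×10⁻³ m
α₁L₁ − α₂L₂ = 1.4×10⁻⁵×1.2858 − 89×10⁻⁷×1.2874 = 6.54334×10⁻⁶ m/K
ΔT = 1.60×10⁻³ / 6.54334×10⁻⁶ = 244.523 K
T = 29.2 + 244.523 = 273.723 °C

T = 273.7 °C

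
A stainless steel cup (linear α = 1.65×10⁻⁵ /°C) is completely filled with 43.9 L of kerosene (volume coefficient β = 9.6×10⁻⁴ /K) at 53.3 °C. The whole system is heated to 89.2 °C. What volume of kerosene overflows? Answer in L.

The cup also expands: β_container ≈ 3α = 4.95×10⁻⁵ /K
Net overflow = V₀(β_liq − 3α_cont)ΔT
β − 3α = 9.60×10⁻⁴ − 4.95×10⁻⁵ = 9.105×10⁻⁴ /K; ΔT = 35.9 K
ΔV = 43.9 × 9.105×10⁻⁴ × 35.9 = 1.43 L

1.43 L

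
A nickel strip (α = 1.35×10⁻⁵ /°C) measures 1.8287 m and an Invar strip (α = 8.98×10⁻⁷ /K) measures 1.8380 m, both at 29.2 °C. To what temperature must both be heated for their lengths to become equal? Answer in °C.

L₁(1 + α₁ΔT) = L₂(1 + α₂ΔT) ⇒ ΔT = (L₂ − L₁)/(α₁L₁ − α₂L₂)
L₂ − L₁ = 1.8380 − 1.8287 = 9.30×10⁻³ m
α₁L₁ − α₂L₂ = 1.35×10⁻⁵×1.8287 − 8.98×10⁻⁷×1.8380 = 2.3036926×10⁻⁵ m/K
ΔT = 9.30×10⁻³ / 2.3036926×10⁻⁵ = 403.700 K
T = 29.2 + 403.700 = 432.900 °C

T = 432.9 °C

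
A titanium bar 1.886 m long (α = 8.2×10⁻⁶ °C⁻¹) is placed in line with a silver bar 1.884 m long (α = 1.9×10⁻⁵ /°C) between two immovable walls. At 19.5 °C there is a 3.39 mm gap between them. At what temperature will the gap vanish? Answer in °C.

T = 85.6 °C

α₁L₁ = 1.54652×10⁻⁵ m/K, α₂L₂ = 3.5796×10⁻⁵ m/K → total 5.12612×10⁻⁵ m/K
ΔT = g/(α₁L₁+α₂L₂) = 3.39×10⁻³ / 5.12612×10⁻⁵ = 66.132 K
T = 19.5 + 66.132 = 85.632 °C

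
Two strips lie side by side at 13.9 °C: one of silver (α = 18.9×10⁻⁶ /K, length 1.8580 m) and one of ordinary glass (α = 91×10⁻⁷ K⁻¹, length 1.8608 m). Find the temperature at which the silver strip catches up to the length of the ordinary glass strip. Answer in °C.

T = 167.9 °C

L₁(1 + α₁ΔT) = L₂(1 + α₂ΔT) ⇒ ΔT = (L₂ − L₁)/(α₁L₁ − α₂L₂)
L₂ − L₁ = 1.8608 − 1.8580 = 2.80×10⁻³ m
α₁L₁ − α₂L₂ = 18.9×10⁻⁶×1.8580 − 91×10⁻⁷×1.8608 = 1.818292×10⁻⁵ m/K
ΔT = 2.80×10⁻³ / 1.818292×10⁻⁵ = 153.991 K
T = 13.9 + 153.991 = 167.891 °C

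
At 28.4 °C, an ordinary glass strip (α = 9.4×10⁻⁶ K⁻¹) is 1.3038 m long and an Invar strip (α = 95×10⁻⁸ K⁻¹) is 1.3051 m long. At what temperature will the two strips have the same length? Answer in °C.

L₁(1 + α₁ΔT) = L₂(1 + α₂ΔT) ⇒ ΔT = (L₂ − L₁)/(α₁L₁ − α₂L₂)
L₂ − L₁ = 1.3051 − 1.3038 = 1.30×10⁻³ m
α₁L₁ − α₂L₂ = 9.4×10⁻⁶×1.3038 − 95×10⁻⁸×1.3051 = 1.1015875×10⁻⁵ m/K
ΔT = 1.30×10⁻³ / 1.1015875×10⁻⁵ = 118.012 K
T = 28.4 + 118.012 = 146.412 °C

T = 146.4 °C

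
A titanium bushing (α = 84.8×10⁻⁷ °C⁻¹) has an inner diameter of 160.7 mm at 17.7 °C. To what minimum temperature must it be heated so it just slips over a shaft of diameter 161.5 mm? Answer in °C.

Required Δd = 161.5 − 160.7 = 0.8 mm
Δd = αd₀ΔT ⇒ ΔT = Δd/(αd₀) = 0.8 / (84.8×10⁻⁷ × 160.7) = 587.05 K
T_min = 17.7 + 587.05 = 604.75 °C

T = 605 °C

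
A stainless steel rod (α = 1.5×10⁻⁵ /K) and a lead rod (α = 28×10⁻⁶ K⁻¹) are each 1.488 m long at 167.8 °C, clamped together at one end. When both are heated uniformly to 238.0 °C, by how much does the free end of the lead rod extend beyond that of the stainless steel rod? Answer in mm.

ΔT = 70.2 K
stainless steel: ΔL = 1.5×10⁻⁵ × 1.488 m × 70.2 = 1.5669×10⁻³ m = 1.5669 mm
lead: ΔL = 28×10⁻⁶ × 1.488 m × 70.2 = 2.9248×10⁻³ m = 2.9248 mm
difference = 2.9248 − 1.5669 = 1.3579 mm

1.36 mm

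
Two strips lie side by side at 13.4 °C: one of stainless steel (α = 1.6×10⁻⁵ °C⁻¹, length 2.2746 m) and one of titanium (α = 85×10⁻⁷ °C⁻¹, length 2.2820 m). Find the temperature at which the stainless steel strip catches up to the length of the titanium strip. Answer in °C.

L₁(1 + α₁ΔT) = L₂(1 + α₂ΔT) ⇒ ΔT = (L₂ − L₁)/(α₁L₁ − α₂L₂)
L₂ − L₁ = 2.2820 − 2.2746 = 7.40×10⁻³ m
α₁L₁ − α₂L₂ = 1.6×10⁻⁵×2.2746 − 85×10⁻⁷×2.2820 = 1.69966×10⁻⁵ m/K
ΔT = 7.40×10⁻³ / 1.69966×10⁻⁵ = 435.381 K
T = 13.4 + 435.381 = 448.781 °C

T = 448.8 °C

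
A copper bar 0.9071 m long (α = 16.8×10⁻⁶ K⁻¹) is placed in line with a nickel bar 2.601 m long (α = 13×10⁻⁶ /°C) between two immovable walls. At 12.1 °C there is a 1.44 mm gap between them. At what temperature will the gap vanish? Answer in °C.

α₁L₁ = 1.523928×10⁻⁵ m/K, α₂L₂ = 3.3813×10⁻⁵ m/K → total 4.905228×10⁻⁵ m/K
ΔT = g/(α₁L₁+α₂L₂) = 1.44×10⁻³ / 4.905228×10⁻⁵ = 29.356 K
T = 12.1 + 29.356 = 41.456 °C

T = 41.5 °C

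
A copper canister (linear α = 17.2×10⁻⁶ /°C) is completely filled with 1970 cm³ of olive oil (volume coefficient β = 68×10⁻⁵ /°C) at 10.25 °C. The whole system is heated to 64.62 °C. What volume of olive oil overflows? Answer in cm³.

67.3 cm³

The canister also expands: β_container ≈ 3α = 5.16×10⁻⁵ /K
Net overflow = V₀(β_liq − 3α_cont)ΔT
β − 3α = 6.80×10⁻⁴ − 5.16×10⁻⁵ = 6.284×10⁻⁴ /K; ΔT = 54.37 K
ΔV = 1970 × 6.284×10⁻⁴ × 54.37 = 67.3 cm³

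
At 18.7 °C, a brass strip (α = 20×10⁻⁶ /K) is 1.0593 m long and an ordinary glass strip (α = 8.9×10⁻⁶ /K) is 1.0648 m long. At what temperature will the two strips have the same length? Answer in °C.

L₁(1 + α₁ΔT) = L₂(1 + α₂ΔT) ⇒ ΔT = (L₂ − L₁)/(α₁L₁ − α₂L₂)
L₂ − L₁ = 1.0648 − 1.0593 = 5.50×10⁻³ m
α₁L₁ − α₂L₂ = 20×10⁻⁶×1.0593 − 8.9×10⁻⁶×1.0648 = 1.170928×10⁻⁵ m/K
ΔT = 5.50×10⁻³ / 1.170928×10⁻⁵ = 469.713 K
T = 18.7 + 469.713 = 488.413 °C

T = 488.4 °C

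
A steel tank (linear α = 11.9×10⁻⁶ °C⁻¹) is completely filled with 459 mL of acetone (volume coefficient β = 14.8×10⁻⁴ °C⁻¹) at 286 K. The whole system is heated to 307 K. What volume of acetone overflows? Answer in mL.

13.9 mL

The tank also expands: β_container ≈ 3α = 3.57×10⁻⁵ /K
Net overflow = V₀(β_liq − 3α_cont)ΔT
β − 3α = 1.48×10⁻³ − 3.57×10⁻⁵ = 1.4443×10⁻³ /K; ΔT = 21 K
ΔV = 459 × 1.4443×10⁻³ × 21 = 13.9 mL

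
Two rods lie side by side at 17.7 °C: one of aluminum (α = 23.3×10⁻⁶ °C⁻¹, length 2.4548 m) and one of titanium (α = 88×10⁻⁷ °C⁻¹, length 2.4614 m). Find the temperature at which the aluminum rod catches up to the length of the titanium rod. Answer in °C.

L₁(1 + α₁ΔT) = L₂(1 + α₂ΔT) ⇒ ΔT = (L₂ − L₁)/(α₁L₁ − α₂L₂)
L₂ − L₁ = 2.4614 − 2.4548 = 6.60×10⁻³ m
α₁L₁ − α₂L₂ = 23.3×10⁻⁶×2.4548 − 88×10⁻⁷×2.4614 = 3.553652×10⁻⁵ m/K
ΔT = 6.60×10⁻³ / 3.553652×10⁻⁵ = 185.724 K
T = 17.7 + 185.724 = 203.424 °C

T = 203.4 °C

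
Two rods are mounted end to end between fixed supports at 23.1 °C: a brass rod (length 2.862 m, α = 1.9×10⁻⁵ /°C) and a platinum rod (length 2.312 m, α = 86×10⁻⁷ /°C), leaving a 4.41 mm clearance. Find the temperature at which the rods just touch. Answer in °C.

Gap closes when ΔL₁ + ΔL₂ = 4.41 mm = 4.41×10⁻³ m
(α₁L₁ + α₂L₂)ΔT = g
α₁L₁ + α₂L₂ = 1.9×10⁻⁵×2.862 + 86×10⁻⁷×2.312 = 7.42612×10⁻⁵ m/K
ΔT = 4.41×10⁻³ / 7.42612×10⁻⁵ = 59.385 K
T = 23.1 + 59.385 = 82.485 °C

T = 82.5 °C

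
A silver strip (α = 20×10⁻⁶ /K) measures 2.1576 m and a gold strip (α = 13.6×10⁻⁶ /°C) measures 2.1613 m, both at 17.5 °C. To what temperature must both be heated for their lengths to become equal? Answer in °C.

T = 286.4 °C

Equal length when α₁L₁ΔT − α₂L₂ΔT = L₂ − L₁ = 3.70×10⁻³ m
α₁L₁ = 4.3152×10⁻⁵, α₂L₂ = 2.939368×10⁻⁵ → Δ(αL) = 1.375832×10⁻⁵ m/K
ΔT = 3.70×10⁻³ / 1.375832×10⁻⁵ = 268.928 K, so T = 17.5 + 268.928 = 286.428 °C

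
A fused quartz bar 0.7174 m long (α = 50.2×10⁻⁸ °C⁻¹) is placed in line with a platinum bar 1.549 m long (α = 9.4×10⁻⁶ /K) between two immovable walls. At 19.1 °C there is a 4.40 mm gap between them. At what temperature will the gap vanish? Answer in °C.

T = 314 °C

Gap closes when ΔL₁ + ΔL₂ = 4.40 mm = 4.40×10⁻³ m
(α₁L₁ + α₂L₂)ΔT = g
α₁L₁ + α₂L₂ = 50.2×10⁻⁸×0.7174 + 9.4×10⁻⁶×1.549 = 1.49207348×10⁻⁵ m/K
ΔT = 4.40×10⁻³ / 1.49207348×10⁻⁵ = 294.89 K
T = 19.1 + 294.89 = 313.99 °C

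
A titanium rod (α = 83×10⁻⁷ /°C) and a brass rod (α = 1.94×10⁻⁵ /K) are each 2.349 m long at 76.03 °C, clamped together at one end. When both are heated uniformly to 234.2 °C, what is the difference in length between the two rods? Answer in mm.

4.12 mm

ΔT = 158.17 K
titanium: ΔL = 83×10⁻⁷ × 2.349 m × 158.17 = 3.0838×10⁻³ m = 3.0838 mm
brass: ΔL = 1.94×10⁻⁵ × 2.349 m × 158.17 = 7.2079×10⁻³ m = 7.2079 mm
difference = 7.2079 − 3.0838 = 4.1241 mm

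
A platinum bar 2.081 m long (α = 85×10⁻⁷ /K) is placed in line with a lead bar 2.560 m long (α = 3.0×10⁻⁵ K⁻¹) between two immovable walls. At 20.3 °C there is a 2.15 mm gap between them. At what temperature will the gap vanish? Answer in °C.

T = 43.1 °C

Gap closes when ΔL₁ + ΔL₂ = 2.15 mm = 2.15×10⁻³ m
(α₁L₁ + α₂L₂)ΔT = g
α₁L₁ + α₂L₂ = 85×10⁻⁷×2.081 + 3.0×10⁻⁵×2.560 = 9.44885×10⁻⁵ m/K
ΔT = 2.15×10⁻³ / 9.44885×10⁻⁵ = 22.754 K
T = 20.3 + 22.754 = 43.054 °C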